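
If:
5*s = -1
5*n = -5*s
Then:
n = 1/5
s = -1/5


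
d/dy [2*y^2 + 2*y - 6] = 4*y + 2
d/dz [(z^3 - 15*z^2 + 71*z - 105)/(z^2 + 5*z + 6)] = (z^4 + 10*z^3 - 128*z^2 + 30*z + 951)/(z^4 + 10*z^3 + 37*z^2 + 60*z + 36)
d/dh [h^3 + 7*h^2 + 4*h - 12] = 3*h^2 + 14*h + 4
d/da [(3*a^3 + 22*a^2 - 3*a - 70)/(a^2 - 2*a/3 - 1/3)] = 3*(9*a^4 - 12*a^3 - 44*a^2 + 376*a - 137)/(9*a^4 - 12*a^3 - 2*a^2 + 4*a + 1)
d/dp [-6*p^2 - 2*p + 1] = -12*p - 2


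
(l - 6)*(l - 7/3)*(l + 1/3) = l^3 - 8*l^2 + 101*l/9 + 14/3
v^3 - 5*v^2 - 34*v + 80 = (v - 8)*(v - 2)*(v + 5)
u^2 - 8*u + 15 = (u - 5)*(u - 3)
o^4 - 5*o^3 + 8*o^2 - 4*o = o*(o - 2)^2*(o - 1)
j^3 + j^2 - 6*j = j*(j - 2)*(j + 3)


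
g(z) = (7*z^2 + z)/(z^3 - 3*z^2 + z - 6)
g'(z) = (14*z + 1)/(z^3 - 3*z^2 + z - 6) + (7*z^2 + z)*(-3*z^2 + 6*z - 1)/(z^3 - 3*z^2 + z - 6)^2 = (-z*(7*z + 1)*(3*z^2 - 6*z + 1) + (14*z + 1)*(z^3 - 3*z^2 + z - 6))/(z^3 - 3*z^2 + z - 6)^2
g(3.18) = -73.98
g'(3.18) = -952.58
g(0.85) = -0.88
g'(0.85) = -1.67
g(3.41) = 38.95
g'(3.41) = -253.49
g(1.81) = -3.06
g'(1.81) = -3.24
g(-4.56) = -0.84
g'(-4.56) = -0.08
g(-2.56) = -0.96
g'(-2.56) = 0.00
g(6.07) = 2.33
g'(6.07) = -0.79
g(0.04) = -0.01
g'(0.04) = -0.26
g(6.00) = 2.39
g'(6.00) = -0.83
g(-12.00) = -0.46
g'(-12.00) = -0.03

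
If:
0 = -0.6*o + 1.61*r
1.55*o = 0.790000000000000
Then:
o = 0.51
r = 0.19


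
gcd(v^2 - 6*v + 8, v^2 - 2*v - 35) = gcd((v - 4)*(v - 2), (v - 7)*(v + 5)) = 1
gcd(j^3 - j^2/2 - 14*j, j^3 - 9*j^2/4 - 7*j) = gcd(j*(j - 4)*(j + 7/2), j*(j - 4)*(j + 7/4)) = j^2 - 4*j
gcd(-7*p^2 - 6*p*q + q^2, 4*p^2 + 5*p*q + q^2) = p + q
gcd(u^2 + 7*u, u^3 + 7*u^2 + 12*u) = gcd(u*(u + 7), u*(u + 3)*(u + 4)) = u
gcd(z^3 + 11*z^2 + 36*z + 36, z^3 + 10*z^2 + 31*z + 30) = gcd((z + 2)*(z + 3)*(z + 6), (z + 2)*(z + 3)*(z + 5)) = z^2 + 5*z + 6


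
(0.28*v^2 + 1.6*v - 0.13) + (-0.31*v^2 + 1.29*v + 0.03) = -0.03*v^2 + 2.89*v - 0.1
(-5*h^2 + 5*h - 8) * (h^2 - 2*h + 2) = -5*h^4 + 15*h^3 - 28*h^2 + 26*h - 16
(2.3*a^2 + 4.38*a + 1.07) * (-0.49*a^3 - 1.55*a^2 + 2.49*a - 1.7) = -1.127*a^5 - 5.7112*a^4 - 1.5863*a^3 + 5.3377*a^2 - 4.7817*a - 1.819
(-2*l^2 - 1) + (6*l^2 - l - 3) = 4*l^2 - l - 4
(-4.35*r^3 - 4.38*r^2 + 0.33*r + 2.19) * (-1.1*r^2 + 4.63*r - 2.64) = 4.785*r^5 - 15.3225*r^4 - 9.1584*r^3 + 10.6821*r^2 + 9.2685*r - 5.7816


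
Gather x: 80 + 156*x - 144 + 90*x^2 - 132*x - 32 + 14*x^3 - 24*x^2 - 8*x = 14*x^3 + 66*x^2 + 16*x - 96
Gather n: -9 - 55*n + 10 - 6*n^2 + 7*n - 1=-6*n^2 - 48*n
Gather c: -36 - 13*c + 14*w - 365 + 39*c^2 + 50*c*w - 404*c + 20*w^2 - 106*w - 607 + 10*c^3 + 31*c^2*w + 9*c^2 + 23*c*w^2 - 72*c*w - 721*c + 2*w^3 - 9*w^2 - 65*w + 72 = 10*c^3 + c^2*(31*w + 48) + c*(23*w^2 - 22*w - 1138) + 2*w^3 + 11*w^2 - 157*w - 936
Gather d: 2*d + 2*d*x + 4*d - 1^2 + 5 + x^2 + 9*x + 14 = d*(2*x + 6) + x^2 + 9*x + 18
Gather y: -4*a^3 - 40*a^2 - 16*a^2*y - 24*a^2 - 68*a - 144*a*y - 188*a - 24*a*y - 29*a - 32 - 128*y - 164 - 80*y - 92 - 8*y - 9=-4*a^3 - 64*a^2 - 285*a + y*(-16*a^2 - 168*a - 216) - 297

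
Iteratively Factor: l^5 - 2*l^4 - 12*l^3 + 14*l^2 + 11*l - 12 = (l + 1)*(l^4 - 3*l^3 - 9*l^2 + 23*l - 12) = (l - 1)*(l + 1)*(l^3 - 2*l^2 - 11*l + 12) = (l - 1)*(l + 1)*(l + 3)*(l^2 - 5*l + 4) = (l - 4)*(l - 1)*(l + 1)*(l + 3)*(l - 1)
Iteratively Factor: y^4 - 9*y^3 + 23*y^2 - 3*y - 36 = (y - 3)*(y^3 - 6*y^2 + 5*y + 12) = (y - 4)*(y - 3)*(y^2 - 2*y - 3) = (y - 4)*(y - 3)*(y + 1)*(y - 3)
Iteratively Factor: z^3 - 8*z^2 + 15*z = (z - 5)*(z^2 - 3*z) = (z - 5)*(z - 3)*(z)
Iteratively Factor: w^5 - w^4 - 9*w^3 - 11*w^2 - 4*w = (w + 1)*(w^4 - 2*w^3 - 7*w^2 - 4*w) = (w + 1)^2*(w^3 - 3*w^2 - 4*w) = (w - 4)*(w + 1)^2*(w^2 + w) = w*(w - 4)*(w + 1)^2*(w + 1)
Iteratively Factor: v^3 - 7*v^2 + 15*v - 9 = (v - 1)*(v^2 - 6*v + 9) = (v - 3)*(v - 1)*(v - 3)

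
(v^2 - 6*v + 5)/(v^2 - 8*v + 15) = (v - 1)/(v - 3)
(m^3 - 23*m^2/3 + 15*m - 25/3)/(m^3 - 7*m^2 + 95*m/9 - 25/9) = 3*(m - 1)/(3*m - 1)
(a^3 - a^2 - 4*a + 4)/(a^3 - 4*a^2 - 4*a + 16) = (a - 1)/(a - 4)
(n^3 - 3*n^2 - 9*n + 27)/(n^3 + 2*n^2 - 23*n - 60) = (n^2 - 6*n + 9)/(n^2 - n - 20)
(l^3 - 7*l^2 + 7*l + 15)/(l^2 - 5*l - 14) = (-l^3 + 7*l^2 - 7*l - 15)/(-l^2 + 5*l + 14)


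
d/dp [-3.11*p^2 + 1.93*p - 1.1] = 1.93 - 6.22*p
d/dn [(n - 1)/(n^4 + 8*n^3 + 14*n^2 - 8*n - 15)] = (-3*n^2 - 18*n - 23)/(n^6 + 18*n^5 + 127*n^4 + 444*n^3 + 799*n^2 + 690*n + 225)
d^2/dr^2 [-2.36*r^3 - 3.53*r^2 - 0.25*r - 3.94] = -14.16*r - 7.06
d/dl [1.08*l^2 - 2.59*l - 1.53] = 2.16*l - 2.59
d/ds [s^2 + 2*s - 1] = 2*s + 2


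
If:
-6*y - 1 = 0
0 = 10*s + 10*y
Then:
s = 1/6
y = -1/6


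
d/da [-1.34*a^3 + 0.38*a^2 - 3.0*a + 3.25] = -4.02*a^2 + 0.76*a - 3.0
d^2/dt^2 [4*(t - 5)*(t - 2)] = 8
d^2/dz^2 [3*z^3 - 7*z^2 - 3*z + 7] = 18*z - 14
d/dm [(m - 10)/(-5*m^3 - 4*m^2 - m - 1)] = (-5*m^3 - 4*m^2 - m + (m - 10)*(15*m^2 + 8*m + 1) - 1)/(5*m^3 + 4*m^2 + m + 1)^2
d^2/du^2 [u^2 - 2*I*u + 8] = 2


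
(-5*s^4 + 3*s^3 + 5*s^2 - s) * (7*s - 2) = -35*s^5 + 31*s^4 + 29*s^3 - 17*s^2 + 2*s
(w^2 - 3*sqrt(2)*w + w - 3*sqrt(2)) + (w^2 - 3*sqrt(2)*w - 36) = 2*w^2 - 6*sqrt(2)*w + w - 36 - 3*sqrt(2)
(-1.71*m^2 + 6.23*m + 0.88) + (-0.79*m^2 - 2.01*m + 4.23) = -2.5*m^2 + 4.22*m + 5.11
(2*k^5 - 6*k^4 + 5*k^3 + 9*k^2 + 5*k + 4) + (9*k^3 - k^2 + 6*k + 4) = 2*k^5 - 6*k^4 + 14*k^3 + 8*k^2 + 11*k + 8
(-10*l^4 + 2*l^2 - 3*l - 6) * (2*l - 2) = -20*l^5 + 20*l^4 + 4*l^3 - 10*l^2 - 6*l + 12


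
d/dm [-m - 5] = -1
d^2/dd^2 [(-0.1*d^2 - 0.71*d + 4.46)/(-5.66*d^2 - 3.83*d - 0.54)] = (41.154992*d^3 - 859.106496*d^2 - 593.118192*d - 106.462024)/(181.321496*d^6 + 368.089044*d^5 + 300.975594*d^4 + 126.417959*d^3 + 28.714986*d^2 + 3.350484*d + 0.157464)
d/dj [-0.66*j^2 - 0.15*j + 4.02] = -1.32*j - 0.15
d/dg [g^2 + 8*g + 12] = 2*g + 8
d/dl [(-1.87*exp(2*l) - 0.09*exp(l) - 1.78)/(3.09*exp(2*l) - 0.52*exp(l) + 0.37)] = (1.2505*exp(2*l) + 9.6166*exp(l) - 0.9589)*exp(l)/(9.5481*exp(4*l) - 3.2136*exp(3*l) + 2.557*exp(2*l) - 0.3848*exp(l) + 0.1369)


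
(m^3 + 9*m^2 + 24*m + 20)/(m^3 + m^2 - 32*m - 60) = (m + 2)/(m - 6)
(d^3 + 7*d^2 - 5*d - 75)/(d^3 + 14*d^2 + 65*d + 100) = (d - 3)/(d + 4)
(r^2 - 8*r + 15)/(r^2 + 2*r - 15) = (r - 5)/(r + 5)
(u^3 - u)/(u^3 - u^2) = (u + 1)/u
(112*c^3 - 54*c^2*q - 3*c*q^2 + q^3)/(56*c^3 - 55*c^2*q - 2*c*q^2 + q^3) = (-2*c + q)/(-c + q)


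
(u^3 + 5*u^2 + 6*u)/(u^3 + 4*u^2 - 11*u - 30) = u*(u + 3)/(u^2 + 2*u - 15)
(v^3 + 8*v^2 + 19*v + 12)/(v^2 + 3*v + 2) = (v^2 + 7*v + 12)/(v + 2)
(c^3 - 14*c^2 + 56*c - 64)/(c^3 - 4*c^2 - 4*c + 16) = (c - 8)/(c + 2)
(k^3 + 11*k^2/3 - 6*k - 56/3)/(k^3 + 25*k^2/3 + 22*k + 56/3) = (3*k - 7)/(3*k + 7)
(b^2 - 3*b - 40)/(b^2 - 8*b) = (b + 5)/b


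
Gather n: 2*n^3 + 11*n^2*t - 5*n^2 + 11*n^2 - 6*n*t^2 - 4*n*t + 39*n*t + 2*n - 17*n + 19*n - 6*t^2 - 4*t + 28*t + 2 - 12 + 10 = 2*n^3 + n^2*(11*t + 6) + n*(-6*t^2 + 35*t + 4) - 6*t^2 + 24*t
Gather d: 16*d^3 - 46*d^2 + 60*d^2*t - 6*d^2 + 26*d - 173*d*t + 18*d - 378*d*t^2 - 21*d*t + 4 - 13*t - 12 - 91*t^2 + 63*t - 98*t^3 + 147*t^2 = 16*d^3 + d^2*(60*t - 52) + d*(-378*t^2 - 194*t + 44) - 98*t^3 + 56*t^2 + 50*t - 8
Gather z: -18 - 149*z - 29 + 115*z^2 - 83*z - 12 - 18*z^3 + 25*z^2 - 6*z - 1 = -18*z^3 + 140*z^2 - 238*z - 60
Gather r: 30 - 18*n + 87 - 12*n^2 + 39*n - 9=-12*n^2 + 21*n + 108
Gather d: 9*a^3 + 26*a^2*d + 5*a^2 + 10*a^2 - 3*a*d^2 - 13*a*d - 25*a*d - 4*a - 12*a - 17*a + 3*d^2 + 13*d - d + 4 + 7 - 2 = 9*a^3 + 15*a^2 - 33*a + d^2*(3 - 3*a) + d*(26*a^2 - 38*a + 12) + 9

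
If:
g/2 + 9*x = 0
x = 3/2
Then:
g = -27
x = 3/2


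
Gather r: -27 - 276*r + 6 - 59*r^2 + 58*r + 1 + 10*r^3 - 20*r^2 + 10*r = 10*r^3 - 79*r^2 - 208*r - 20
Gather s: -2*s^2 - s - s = -2*s^2 - 2*s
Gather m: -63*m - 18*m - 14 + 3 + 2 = -81*m - 9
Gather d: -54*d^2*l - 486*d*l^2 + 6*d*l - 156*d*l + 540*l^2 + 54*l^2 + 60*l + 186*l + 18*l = -54*d^2*l + d*(-486*l^2 - 150*l) + 594*l^2 + 264*l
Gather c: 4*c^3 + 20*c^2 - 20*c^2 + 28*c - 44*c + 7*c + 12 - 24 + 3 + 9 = 4*c^3 - 9*c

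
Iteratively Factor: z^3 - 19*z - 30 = (z + 3)*(z^2 - 3*z - 10) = (z - 5)*(z + 3)*(z + 2)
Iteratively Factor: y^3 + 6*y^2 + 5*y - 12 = (y + 4)*(y^2 + 2*y - 3) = (y + 3)*(y + 4)*(y - 1)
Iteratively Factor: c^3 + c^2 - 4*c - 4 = (c + 1)*(c^2 - 4) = (c + 1)*(c + 2)*(c - 2)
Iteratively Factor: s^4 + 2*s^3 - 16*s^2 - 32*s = (s)*(s^3 + 2*s^2 - 16*s - 32) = s*(s + 2)*(s^2 - 16) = s*(s - 4)*(s + 2)*(s + 4)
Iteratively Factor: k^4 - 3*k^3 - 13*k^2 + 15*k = (k + 3)*(k^3 - 6*k^2 + 5*k) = (k - 1)*(k + 3)*(k^2 - 5*k) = k*(k - 1)*(k + 3)*(k - 5)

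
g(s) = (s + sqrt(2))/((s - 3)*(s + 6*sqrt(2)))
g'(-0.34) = -0.04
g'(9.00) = -0.01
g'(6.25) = -0.04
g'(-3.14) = -0.03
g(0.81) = -0.11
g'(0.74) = -0.08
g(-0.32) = -0.04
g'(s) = -(s + sqrt(2))/((s - 3)*(s + 6*sqrt(2))^2) + 1/((s - 3)*(s + 6*sqrt(2))) - (s + sqrt(2))/((s - 3)^2*(s + 6*sqrt(2))) = (-(s - 3)*(s + sqrt(2)) + (s - 3)*(s + 6*sqrt(2)) - (s + sqrt(2))*(s + 6*sqrt(2)))/((s - 3)^2*(s + 6*sqrt(2))^2)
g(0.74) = -0.10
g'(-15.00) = -0.02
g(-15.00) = -0.12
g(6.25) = 0.16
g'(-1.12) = -0.03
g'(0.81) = -0.09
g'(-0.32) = -0.04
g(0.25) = -0.07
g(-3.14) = 0.05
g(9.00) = 0.10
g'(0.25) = -0.06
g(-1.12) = -0.00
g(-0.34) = -0.04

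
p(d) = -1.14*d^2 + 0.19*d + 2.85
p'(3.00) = -6.65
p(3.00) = -6.84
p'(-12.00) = 27.55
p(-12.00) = -163.59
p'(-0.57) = 1.49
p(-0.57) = 2.37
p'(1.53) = -3.30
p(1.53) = 0.47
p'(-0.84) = 2.11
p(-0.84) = 1.89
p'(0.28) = -0.45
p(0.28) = 2.81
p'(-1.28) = 3.11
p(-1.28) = 0.74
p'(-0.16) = 0.55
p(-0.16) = 2.79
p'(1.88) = -4.10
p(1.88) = -0.82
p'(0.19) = -0.24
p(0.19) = 2.84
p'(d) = 0.19 - 2.28*d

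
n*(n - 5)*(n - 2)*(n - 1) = n^4 - 8*n^3 + 17*n^2 - 10*n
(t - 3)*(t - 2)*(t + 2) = t^3 - 3*t^2 - 4*t + 12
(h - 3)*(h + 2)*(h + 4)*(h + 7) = h^4 + 10*h^3 + 11*h^2 - 94*h - 168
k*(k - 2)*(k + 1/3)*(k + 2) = k^4 + k^3/3 - 4*k^2 - 4*k/3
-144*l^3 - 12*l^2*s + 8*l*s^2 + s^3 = (-4*l + s)*(6*l + s)^2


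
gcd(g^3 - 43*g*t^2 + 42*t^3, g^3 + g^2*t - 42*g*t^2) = -g^2 - g*t + 42*t^2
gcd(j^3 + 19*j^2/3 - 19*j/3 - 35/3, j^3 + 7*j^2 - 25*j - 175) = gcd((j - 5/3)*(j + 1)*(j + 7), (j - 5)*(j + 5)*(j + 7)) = j + 7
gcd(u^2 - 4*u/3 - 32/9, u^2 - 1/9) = 1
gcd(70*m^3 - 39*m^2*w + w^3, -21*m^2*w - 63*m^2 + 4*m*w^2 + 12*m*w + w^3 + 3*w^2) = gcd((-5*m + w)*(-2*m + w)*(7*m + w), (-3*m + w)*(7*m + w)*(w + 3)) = 7*m + w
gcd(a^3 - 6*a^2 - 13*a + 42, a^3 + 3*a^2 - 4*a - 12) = a^2 + a - 6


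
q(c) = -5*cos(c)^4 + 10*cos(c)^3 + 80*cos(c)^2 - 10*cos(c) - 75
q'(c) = 20*sin(c)*cos(c)^3 - 30*sin(c)*cos(c)^2 - 160*sin(c)*cos(c) + 10*sin(c)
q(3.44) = -5.26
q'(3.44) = -34.71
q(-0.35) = -9.40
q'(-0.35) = 51.50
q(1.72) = -71.78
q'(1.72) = 32.69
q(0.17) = -2.29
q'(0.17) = -26.68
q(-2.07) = -53.24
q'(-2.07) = -68.07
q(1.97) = -59.73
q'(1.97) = 61.26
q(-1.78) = -69.57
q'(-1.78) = -40.85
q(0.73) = -35.43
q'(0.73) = -78.43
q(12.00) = -23.00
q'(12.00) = 72.09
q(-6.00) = -6.25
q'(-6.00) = -42.91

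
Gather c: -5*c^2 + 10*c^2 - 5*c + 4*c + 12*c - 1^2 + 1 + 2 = 5*c^2 + 11*c + 2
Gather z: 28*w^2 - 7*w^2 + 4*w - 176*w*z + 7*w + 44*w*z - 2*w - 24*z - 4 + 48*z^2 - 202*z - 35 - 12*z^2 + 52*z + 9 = 21*w^2 + 9*w + 36*z^2 + z*(-132*w - 174) - 30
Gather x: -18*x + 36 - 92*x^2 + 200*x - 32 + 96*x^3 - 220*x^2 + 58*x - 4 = 96*x^3 - 312*x^2 + 240*x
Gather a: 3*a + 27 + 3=3*a + 30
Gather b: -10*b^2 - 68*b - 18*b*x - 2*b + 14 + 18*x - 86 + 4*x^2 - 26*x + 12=-10*b^2 + b*(-18*x - 70) + 4*x^2 - 8*x - 60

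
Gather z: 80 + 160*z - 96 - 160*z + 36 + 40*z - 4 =40*z + 16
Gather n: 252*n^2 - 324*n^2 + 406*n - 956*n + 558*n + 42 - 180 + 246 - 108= -72*n^2 + 8*n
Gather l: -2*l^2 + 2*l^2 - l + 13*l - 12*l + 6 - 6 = 0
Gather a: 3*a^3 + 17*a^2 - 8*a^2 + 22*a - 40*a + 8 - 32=3*a^3 + 9*a^2 - 18*a - 24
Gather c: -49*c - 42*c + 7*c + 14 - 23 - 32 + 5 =-84*c - 36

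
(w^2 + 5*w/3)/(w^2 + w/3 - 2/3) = w*(3*w + 5)/(3*w^2 + w - 2)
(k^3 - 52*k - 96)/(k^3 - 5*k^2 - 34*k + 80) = (k^2 + 8*k + 12)/(k^2 + 3*k - 10)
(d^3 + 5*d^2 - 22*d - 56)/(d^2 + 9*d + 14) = d - 4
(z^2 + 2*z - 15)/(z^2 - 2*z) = (z^2 + 2*z - 15)/(z*(z - 2))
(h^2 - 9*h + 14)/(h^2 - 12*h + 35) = (h - 2)/(h - 5)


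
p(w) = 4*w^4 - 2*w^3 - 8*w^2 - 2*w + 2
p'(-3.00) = -440.00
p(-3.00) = 314.00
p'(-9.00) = -12008.00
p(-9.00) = 27074.00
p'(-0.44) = 2.52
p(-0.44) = 1.65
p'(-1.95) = -112.25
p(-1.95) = 48.15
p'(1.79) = 41.90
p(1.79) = 2.38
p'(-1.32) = -28.13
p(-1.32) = 7.44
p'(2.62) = 202.65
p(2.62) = 94.36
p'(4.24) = 1041.89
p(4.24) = 990.03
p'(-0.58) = 2.14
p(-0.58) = 1.31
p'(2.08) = 82.74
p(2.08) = 20.10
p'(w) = 16*w^3 - 6*w^2 - 16*w - 2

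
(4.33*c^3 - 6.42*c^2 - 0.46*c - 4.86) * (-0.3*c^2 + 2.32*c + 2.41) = -1.299*c^5 + 11.9716*c^4 - 4.3211*c^3 - 15.0814*c^2 - 12.3838*c - 11.7126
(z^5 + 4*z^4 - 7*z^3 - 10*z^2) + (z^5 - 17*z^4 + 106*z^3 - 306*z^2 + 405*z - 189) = 2*z^5 - 13*z^4 + 99*z^3 - 316*z^2 + 405*z - 189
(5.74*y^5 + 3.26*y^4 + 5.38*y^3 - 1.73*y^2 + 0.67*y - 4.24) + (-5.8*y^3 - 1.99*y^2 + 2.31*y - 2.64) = 5.74*y^5 + 3.26*y^4 - 0.42*y^3 - 3.72*y^2 + 2.98*y - 6.88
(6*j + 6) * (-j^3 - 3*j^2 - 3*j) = -6*j^4 - 24*j^3 - 36*j^2 - 18*j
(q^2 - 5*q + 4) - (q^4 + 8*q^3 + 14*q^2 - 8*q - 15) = -q^4 - 8*q^3 - 13*q^2 + 3*q + 19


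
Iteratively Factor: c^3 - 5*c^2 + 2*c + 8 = (c - 4)*(c^2 - c - 2) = (c - 4)*(c + 1)*(c - 2)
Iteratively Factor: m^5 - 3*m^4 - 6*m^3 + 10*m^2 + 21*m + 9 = (m + 1)*(m^4 - 4*m^3 - 2*m^2 + 12*m + 9) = (m - 3)*(m + 1)*(m^3 - m^2 - 5*m - 3) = (m - 3)*(m + 1)^2*(m^2 - 2*m - 3) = (m - 3)*(m + 1)^3*(m - 3)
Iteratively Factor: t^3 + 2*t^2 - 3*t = (t - 1)*(t^2 + 3*t) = (t - 1)*(t + 3)*(t)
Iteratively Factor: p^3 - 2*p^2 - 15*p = (p)*(p^2 - 2*p - 15) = p*(p + 3)*(p - 5)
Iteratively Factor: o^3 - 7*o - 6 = (o + 2)*(o^2 - 2*o - 3) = (o - 3)*(o + 2)*(o + 1)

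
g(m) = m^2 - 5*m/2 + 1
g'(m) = 2*m - 5/2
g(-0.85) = 3.85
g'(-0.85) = -4.20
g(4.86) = 12.47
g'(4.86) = 7.22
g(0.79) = -0.35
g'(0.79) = -0.92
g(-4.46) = 32.04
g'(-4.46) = -11.42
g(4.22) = 8.26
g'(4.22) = 5.94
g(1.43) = -0.53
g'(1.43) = 0.36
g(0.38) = 0.19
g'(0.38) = -1.74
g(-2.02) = 10.13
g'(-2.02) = -6.54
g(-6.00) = 52.00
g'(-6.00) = -14.50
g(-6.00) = 52.00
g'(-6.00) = -14.50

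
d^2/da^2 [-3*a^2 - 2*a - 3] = -6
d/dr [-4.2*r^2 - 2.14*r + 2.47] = -8.4*r - 2.14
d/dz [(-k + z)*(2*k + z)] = k + 2*z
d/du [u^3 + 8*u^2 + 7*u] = 3*u^2 + 16*u + 7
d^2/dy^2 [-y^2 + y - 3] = -2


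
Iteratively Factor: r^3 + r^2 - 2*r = (r - 1)*(r^2 + 2*r) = (r - 1)*(r + 2)*(r)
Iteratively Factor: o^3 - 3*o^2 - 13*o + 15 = (o + 3)*(o^2 - 6*o + 5) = (o - 1)*(o + 3)*(o - 5)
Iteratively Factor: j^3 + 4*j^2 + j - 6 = (j + 3)*(j^2 + j - 2) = (j - 1)*(j + 3)*(j + 2)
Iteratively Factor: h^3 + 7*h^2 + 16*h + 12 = (h + 2)*(h^2 + 5*h + 6) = (h + 2)^2*(h + 3)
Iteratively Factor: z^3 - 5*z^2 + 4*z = (z - 1)*(z^2 - 4*z) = (z - 4)*(z - 1)*(z)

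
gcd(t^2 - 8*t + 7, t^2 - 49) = t - 7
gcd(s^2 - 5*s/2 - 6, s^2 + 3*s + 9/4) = s + 3/2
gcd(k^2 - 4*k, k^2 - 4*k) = k^2 - 4*k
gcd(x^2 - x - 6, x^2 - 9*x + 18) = x - 3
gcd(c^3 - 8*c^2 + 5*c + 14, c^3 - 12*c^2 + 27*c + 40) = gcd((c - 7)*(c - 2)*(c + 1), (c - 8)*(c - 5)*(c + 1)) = c + 1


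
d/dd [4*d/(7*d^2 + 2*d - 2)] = 4*(-7*d^2 - 2)/(49*d^4 + 28*d^3 - 24*d^2 - 8*d + 4)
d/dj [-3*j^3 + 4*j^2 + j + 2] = -9*j^2 + 8*j + 1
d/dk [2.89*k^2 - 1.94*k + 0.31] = 5.78*k - 1.94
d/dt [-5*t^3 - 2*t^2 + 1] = t*(-15*t - 4)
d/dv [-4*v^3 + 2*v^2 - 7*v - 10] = -12*v^2 + 4*v - 7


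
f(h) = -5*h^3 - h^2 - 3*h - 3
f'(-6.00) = -531.00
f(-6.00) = 1059.00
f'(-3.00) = -132.00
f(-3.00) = 132.00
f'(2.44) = -97.18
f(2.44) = -88.91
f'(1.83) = -56.89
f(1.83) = -42.48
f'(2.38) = -92.73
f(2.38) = -83.21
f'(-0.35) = -4.14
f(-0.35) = -1.86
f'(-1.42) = -30.41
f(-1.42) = 13.56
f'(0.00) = -3.00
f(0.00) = -3.00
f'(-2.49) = -91.02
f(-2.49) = 75.46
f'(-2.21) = -71.84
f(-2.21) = 52.72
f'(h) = -15*h^2 - 2*h - 3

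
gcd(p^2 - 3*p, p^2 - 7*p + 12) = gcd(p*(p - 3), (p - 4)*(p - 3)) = p - 3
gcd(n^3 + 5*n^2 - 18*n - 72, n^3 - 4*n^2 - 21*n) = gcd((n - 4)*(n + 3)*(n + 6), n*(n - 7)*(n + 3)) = n + 3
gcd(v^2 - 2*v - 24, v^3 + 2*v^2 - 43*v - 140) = v + 4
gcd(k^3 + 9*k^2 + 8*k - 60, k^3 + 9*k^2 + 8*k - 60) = k^3 + 9*k^2 + 8*k - 60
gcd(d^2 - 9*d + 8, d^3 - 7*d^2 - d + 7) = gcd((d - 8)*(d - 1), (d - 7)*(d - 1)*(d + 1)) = d - 1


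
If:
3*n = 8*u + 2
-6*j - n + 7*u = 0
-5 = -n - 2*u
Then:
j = 47/84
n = 22/7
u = 13/14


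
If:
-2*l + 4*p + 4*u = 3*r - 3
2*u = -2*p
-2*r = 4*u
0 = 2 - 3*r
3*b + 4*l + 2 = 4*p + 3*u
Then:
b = -11/9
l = 1/2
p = 1/3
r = 2/3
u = -1/3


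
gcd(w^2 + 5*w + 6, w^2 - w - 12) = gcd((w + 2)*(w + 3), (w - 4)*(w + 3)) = w + 3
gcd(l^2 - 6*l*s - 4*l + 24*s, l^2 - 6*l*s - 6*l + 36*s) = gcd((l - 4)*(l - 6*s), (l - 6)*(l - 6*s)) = -l + 6*s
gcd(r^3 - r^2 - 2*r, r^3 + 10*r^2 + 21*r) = r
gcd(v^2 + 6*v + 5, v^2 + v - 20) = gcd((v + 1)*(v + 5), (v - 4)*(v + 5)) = v + 5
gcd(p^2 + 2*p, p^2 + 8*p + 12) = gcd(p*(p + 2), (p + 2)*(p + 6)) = p + 2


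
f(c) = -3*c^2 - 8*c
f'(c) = -6*c - 8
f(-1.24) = 5.31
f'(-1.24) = -0.56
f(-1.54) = 5.21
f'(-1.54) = 1.24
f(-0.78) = 4.41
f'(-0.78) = -3.32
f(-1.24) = 5.31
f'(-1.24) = -0.56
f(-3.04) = -3.40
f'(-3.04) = 10.24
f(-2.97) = -2.70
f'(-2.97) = 9.82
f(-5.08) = -36.78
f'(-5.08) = 22.48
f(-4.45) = -23.81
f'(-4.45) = 18.70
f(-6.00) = -60.00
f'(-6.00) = 28.00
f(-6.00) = -60.00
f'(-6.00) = 28.00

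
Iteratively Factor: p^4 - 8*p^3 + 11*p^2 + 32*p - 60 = (p - 2)*(p^3 - 6*p^2 - p + 30) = (p - 5)*(p - 2)*(p^2 - p - 6) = (p - 5)*(p - 2)*(p + 2)*(p - 3)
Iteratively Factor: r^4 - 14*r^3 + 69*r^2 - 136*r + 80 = (r - 4)*(r^3 - 10*r^2 + 29*r - 20) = (r - 4)^2*(r^2 - 6*r + 5) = (r - 4)^2*(r - 1)*(r - 5)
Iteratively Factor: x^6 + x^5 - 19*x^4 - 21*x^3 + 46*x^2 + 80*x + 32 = (x + 1)*(x^5 - 19*x^3 - 2*x^2 + 48*x + 32) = (x - 4)*(x + 1)*(x^4 + 4*x^3 - 3*x^2 - 14*x - 8) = (x - 4)*(x + 1)^2*(x^3 + 3*x^2 - 6*x - 8) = (x - 4)*(x - 2)*(x + 1)^2*(x^2 + 5*x + 4) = (x - 4)*(x - 2)*(x + 1)^2*(x + 4)*(x + 1)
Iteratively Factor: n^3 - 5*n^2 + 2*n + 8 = (n - 4)*(n^2 - n - 2) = (n - 4)*(n - 2)*(n + 1)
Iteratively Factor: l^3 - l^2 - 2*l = (l - 2)*(l^2 + l) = l*(l - 2)*(l + 1)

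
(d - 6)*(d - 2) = d^2 - 8*d + 12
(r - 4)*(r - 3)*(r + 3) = r^3 - 4*r^2 - 9*r + 36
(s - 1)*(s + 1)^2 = s^3 + s^2 - s - 1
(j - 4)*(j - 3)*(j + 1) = j^3 - 6*j^2 + 5*j + 12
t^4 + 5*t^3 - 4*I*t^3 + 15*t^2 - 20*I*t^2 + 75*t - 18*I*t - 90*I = (t + 5)*(t - 6*I)*(t - I)*(t + 3*I)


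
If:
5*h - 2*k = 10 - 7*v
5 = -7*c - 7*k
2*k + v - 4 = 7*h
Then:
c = 305/14 - 27*v/2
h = 4*v - 7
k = 27*v/2 - 45/2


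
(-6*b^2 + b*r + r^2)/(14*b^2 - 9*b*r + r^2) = (3*b + r)/(-7*b + r)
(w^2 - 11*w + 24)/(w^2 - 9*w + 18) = (w - 8)/(w - 6)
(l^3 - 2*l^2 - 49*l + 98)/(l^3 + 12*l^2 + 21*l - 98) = (l - 7)/(l + 7)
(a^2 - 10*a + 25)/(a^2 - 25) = (a - 5)/(a + 5)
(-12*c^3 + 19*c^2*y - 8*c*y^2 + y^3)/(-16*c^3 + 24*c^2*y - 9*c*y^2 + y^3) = (-3*c + y)/(-4*c + y)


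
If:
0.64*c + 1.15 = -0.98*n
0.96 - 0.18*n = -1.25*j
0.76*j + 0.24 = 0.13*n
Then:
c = 23.80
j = -3.18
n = -16.72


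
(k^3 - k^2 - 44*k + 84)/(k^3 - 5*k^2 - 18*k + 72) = (k^2 + 5*k - 14)/(k^2 + k - 12)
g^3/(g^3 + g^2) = g/(g + 1)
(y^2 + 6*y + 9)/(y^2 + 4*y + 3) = (y + 3)/(y + 1)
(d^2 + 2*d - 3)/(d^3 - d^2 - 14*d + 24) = (d^2 + 2*d - 3)/(d^3 - d^2 - 14*d + 24)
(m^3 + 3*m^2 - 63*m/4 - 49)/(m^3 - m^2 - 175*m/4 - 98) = (m - 4)/(m - 8)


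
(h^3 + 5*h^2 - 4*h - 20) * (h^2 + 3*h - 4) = h^5 + 8*h^4 + 7*h^3 - 52*h^2 - 44*h + 80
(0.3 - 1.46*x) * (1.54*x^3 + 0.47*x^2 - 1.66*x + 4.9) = -2.2484*x^4 - 0.2242*x^3 + 2.5646*x^2 - 7.652*x + 1.47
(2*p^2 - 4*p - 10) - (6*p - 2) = 2*p^2 - 10*p - 8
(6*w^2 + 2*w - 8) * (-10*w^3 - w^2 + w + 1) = -60*w^5 - 26*w^4 + 84*w^3 + 16*w^2 - 6*w - 8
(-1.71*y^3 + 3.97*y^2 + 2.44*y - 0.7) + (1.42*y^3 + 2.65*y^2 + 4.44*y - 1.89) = -0.29*y^3 + 6.62*y^2 + 6.88*y - 2.59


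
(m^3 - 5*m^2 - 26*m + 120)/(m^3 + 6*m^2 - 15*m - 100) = (m - 6)/(m + 5)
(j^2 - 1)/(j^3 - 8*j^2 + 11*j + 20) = (j - 1)/(j^2 - 9*j + 20)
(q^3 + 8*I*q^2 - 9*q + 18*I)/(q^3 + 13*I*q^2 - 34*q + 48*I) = (q + 3*I)/(q + 8*I)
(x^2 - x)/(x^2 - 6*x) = (x - 1)/(x - 6)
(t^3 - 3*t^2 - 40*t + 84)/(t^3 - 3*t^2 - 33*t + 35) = (t^2 + 4*t - 12)/(t^2 + 4*t - 5)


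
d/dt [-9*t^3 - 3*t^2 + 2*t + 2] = -27*t^2 - 6*t + 2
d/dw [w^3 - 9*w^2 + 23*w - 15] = 3*w^2 - 18*w + 23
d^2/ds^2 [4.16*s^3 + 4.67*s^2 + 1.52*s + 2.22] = 24.96*s + 9.34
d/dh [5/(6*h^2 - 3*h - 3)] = 5*(1 - 4*h)/(3*(-2*h^2 + h + 1)^2)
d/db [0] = 0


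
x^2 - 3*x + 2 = (x - 2)*(x - 1)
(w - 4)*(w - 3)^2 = w^3 - 10*w^2 + 33*w - 36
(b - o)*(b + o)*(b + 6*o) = b^3 + 6*b^2*o - b*o^2 - 6*o^3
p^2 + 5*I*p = p*(p + 5*I)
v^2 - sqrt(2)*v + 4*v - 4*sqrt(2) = (v + 4)*(v - sqrt(2))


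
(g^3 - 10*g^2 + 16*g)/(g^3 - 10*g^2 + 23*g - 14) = g*(g - 8)/(g^2 - 8*g + 7)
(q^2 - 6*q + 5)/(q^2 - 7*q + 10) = (q - 1)/(q - 2)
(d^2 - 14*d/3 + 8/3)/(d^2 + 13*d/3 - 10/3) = (d - 4)/(d + 5)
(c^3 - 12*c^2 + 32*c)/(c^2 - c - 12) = c*(c - 8)/(c + 3)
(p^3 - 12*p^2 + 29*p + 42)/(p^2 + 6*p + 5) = (p^2 - 13*p + 42)/(p + 5)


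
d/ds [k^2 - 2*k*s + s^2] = -2*k + 2*s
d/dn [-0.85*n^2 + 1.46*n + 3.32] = 1.46 - 1.7*n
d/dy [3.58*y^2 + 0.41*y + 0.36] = 7.16*y + 0.41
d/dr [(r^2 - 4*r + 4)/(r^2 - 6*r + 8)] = -2/(r^2 - 8*r + 16)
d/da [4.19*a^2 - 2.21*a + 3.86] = 8.38*a - 2.21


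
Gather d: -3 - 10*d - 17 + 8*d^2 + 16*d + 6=8*d^2 + 6*d - 14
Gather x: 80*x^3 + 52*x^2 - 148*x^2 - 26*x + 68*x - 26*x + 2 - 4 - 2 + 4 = 80*x^3 - 96*x^2 + 16*x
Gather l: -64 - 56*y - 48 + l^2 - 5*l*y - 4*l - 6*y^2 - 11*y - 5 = l^2 + l*(-5*y - 4) - 6*y^2 - 67*y - 117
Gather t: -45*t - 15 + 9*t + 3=-36*t - 12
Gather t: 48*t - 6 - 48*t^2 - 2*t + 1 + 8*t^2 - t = -40*t^2 + 45*t - 5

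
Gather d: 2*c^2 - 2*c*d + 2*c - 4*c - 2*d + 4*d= 2*c^2 - 2*c + d*(2 - 2*c)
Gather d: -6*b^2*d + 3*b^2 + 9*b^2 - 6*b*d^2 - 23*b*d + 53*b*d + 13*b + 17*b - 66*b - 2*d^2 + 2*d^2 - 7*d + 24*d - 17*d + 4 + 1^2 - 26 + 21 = 12*b^2 - 6*b*d^2 - 36*b + d*(-6*b^2 + 30*b)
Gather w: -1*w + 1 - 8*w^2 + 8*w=-8*w^2 + 7*w + 1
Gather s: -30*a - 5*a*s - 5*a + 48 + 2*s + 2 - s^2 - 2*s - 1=-5*a*s - 35*a - s^2 + 49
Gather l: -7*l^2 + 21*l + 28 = -7*l^2 + 21*l + 28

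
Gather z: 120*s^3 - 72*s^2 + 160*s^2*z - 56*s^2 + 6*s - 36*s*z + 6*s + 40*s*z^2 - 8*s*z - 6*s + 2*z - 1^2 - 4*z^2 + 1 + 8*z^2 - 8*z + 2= 120*s^3 - 128*s^2 + 6*s + z^2*(40*s + 4) + z*(160*s^2 - 44*s - 6) + 2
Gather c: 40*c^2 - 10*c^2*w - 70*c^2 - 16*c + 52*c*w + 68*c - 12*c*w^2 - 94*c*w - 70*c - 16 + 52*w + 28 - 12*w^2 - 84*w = c^2*(-10*w - 30) + c*(-12*w^2 - 42*w - 18) - 12*w^2 - 32*w + 12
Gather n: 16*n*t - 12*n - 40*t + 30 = n*(16*t - 12) - 40*t + 30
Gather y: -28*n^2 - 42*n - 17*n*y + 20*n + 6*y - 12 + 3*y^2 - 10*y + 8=-28*n^2 - 22*n + 3*y^2 + y*(-17*n - 4) - 4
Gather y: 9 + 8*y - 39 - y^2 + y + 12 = -y^2 + 9*y - 18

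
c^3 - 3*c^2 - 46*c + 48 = (c - 8)*(c - 1)*(c + 6)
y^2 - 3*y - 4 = (y - 4)*(y + 1)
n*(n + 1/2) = n^2 + n/2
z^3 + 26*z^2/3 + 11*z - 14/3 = (z - 1/3)*(z + 2)*(z + 7)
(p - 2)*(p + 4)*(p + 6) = p^3 + 8*p^2 + 4*p - 48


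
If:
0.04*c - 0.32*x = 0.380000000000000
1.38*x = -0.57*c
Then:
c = 2.21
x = -0.91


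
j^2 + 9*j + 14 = (j + 2)*(j + 7)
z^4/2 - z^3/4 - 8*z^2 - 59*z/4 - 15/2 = (z/2 + 1)*(z - 5)*(z + 1)*(z + 3/2)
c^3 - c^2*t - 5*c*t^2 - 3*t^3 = (c - 3*t)*(c + t)^2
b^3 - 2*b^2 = b^2*(b - 2)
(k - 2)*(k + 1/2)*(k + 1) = k^3 - k^2/2 - 5*k/2 - 1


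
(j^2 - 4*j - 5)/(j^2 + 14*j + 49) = (j^2 - 4*j - 5)/(j^2 + 14*j + 49)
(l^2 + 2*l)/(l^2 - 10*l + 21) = l*(l + 2)/(l^2 - 10*l + 21)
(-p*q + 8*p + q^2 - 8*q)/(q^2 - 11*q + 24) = (-p + q)/(q - 3)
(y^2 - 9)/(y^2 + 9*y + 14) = (y^2 - 9)/(y^2 + 9*y + 14)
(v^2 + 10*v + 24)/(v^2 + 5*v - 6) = (v + 4)/(v - 1)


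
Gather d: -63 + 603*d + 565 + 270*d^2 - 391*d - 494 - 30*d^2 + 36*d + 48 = 240*d^2 + 248*d + 56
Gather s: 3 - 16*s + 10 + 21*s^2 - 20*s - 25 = 21*s^2 - 36*s - 12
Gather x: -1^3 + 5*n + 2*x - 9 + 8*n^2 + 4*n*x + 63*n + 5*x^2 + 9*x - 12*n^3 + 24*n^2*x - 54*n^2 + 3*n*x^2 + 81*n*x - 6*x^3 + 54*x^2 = -12*n^3 - 46*n^2 + 68*n - 6*x^3 + x^2*(3*n + 59) + x*(24*n^2 + 85*n + 11) - 10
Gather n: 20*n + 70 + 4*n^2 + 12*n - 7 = 4*n^2 + 32*n + 63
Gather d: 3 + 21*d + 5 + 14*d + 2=35*d + 10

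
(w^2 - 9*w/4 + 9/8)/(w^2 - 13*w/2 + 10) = (8*w^2 - 18*w + 9)/(4*(2*w^2 - 13*w + 20))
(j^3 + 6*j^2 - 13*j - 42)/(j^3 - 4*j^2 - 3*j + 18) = (j + 7)/(j - 3)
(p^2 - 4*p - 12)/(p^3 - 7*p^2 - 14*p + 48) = (p^2 - 4*p - 12)/(p^3 - 7*p^2 - 14*p + 48)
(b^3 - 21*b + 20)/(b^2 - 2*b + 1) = (b^2 + b - 20)/(b - 1)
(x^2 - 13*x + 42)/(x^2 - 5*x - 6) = (x - 7)/(x + 1)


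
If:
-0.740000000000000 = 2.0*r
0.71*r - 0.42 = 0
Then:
No Solution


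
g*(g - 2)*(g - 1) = g^3 - 3*g^2 + 2*g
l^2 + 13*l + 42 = (l + 6)*(l + 7)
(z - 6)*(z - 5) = z^2 - 11*z + 30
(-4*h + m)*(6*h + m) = -24*h^2 + 2*h*m + m^2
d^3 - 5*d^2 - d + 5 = (d - 5)*(d - 1)*(d + 1)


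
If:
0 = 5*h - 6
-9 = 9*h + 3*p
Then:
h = 6/5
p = -33/5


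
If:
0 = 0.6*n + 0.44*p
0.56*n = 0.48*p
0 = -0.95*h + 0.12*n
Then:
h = 0.00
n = 0.00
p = 0.00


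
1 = 1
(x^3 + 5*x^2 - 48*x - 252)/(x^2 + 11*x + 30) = (x^2 - x - 42)/(x + 5)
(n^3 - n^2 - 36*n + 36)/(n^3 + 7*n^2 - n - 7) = (n^2 - 36)/(n^2 + 8*n + 7)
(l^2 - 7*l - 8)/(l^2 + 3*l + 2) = (l - 8)/(l + 2)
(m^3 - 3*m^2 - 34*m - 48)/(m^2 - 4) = (m^2 - 5*m - 24)/(m - 2)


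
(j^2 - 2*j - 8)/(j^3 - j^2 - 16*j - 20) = (j - 4)/(j^2 - 3*j - 10)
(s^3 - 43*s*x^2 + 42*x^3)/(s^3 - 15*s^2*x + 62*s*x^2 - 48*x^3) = (-s - 7*x)/(-s + 8*x)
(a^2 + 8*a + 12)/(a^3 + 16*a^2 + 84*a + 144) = (a + 2)/(a^2 + 10*a + 24)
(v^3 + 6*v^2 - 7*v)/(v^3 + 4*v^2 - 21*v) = (v - 1)/(v - 3)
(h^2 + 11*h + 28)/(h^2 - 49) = (h + 4)/(h - 7)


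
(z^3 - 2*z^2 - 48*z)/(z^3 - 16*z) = (z^2 - 2*z - 48)/(z^2 - 16)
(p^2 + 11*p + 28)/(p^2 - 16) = (p + 7)/(p - 4)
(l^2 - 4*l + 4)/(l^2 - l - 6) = (-l^2 + 4*l - 4)/(-l^2 + l + 6)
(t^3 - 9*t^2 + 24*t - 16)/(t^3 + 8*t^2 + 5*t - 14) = (t^2 - 8*t + 16)/(t^2 + 9*t + 14)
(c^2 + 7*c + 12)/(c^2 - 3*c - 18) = (c + 4)/(c - 6)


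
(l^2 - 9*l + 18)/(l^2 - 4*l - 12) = (l - 3)/(l + 2)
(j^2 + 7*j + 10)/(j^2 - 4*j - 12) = (j + 5)/(j - 6)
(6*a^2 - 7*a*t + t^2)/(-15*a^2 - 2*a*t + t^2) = (-6*a^2 + 7*a*t - t^2)/(15*a^2 + 2*a*t - t^2)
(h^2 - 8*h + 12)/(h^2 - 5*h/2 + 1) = 2*(h - 6)/(2*h - 1)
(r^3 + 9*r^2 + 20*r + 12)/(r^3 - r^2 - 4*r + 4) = (r^2 + 7*r + 6)/(r^2 - 3*r + 2)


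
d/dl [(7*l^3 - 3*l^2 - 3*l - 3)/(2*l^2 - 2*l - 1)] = (14*l^4 - 28*l^3 - 9*l^2 + 18*l - 3)/(4*l^4 - 8*l^3 + 4*l + 1)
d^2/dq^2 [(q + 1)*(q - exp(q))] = -q*exp(q) - 3*exp(q) + 2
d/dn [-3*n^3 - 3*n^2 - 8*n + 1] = -9*n^2 - 6*n - 8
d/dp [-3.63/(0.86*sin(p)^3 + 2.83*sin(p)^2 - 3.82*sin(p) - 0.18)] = (9.3654*sin(p)^2 + 20.5458*sin(p) - 13.8666)*cos(p)/(0.86*sin(p)^3 + 2.83*sin(p)^2 - 3.82*sin(p) - 0.18)^2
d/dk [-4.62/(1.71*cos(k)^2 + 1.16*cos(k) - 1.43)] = -(15.8004*cos(k) + 5.3592)*sin(k)/(1.71*cos(k)^2 + 1.16*cos(k) - 1.43)^2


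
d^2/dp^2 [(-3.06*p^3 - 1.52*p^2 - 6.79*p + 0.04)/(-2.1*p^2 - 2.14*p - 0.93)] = (1.4210854715202e-14*p^5 + 5.6843418860808e-14*p^4 + 62.300832*p^3 + 17.670312*p^2 - 64.764216*p - 24.607748)/(9.261*p^6 + 28.3122*p^5 + 41.15538*p^4 + 34.876864*p^3 + 18.225954*p^2 + 5.552658*p + 0.804357)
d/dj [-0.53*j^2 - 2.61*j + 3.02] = -1.06*j - 2.61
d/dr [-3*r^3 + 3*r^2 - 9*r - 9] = -9*r^2 + 6*r - 9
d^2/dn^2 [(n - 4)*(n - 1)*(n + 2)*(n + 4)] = 12*n^2 + 6*n - 36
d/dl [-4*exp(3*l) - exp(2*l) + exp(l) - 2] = (-12*exp(2*l) - 2*exp(l) + 1)*exp(l)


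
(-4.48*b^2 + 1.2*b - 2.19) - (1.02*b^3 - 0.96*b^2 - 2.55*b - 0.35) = -1.02*b^3 - 3.52*b^2 + 3.75*b - 1.84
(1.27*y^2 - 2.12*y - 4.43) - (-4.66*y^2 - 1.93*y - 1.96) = 5.93*y^2 - 0.19*y - 2.47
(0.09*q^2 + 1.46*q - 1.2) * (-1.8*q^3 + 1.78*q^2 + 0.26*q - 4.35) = -0.162*q^5 - 2.4678*q^4 + 4.7822*q^3 - 2.1479*q^2 - 6.663*q + 5.22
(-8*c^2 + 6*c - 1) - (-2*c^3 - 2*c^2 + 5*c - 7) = 2*c^3 - 6*c^2 + c + 6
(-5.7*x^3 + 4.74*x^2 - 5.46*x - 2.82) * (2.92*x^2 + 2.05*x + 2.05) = -16.644*x^5 + 2.1558*x^4 - 17.9112*x^3 - 9.7104*x^2 - 16.974*x - 5.781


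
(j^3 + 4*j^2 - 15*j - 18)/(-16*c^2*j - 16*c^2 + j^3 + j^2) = (-j^2 - 3*j + 18)/(16*c^2 - j^2)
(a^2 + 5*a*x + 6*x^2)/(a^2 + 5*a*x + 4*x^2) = (a^2 + 5*a*x + 6*x^2)/(a^2 + 5*a*x + 4*x^2)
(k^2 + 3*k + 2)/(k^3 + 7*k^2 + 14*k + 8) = 1/(k + 4)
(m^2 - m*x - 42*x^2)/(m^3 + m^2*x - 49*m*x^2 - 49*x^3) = (m + 6*x)/(m^2 + 8*m*x + 7*x^2)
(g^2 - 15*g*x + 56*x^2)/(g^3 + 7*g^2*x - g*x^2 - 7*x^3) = (g^2 - 15*g*x + 56*x^2)/(g^3 + 7*g^2*x - g*x^2 - 7*x^3)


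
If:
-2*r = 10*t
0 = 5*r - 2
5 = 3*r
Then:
No Solution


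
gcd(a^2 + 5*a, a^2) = a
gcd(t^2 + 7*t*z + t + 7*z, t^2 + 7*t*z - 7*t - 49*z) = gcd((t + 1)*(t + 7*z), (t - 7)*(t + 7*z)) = t + 7*z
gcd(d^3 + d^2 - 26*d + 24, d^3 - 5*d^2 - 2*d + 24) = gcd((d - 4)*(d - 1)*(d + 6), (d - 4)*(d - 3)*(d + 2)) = d - 4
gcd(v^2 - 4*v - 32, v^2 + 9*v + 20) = v + 4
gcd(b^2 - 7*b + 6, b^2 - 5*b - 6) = b - 6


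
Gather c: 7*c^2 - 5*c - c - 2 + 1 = 7*c^2 - 6*c - 1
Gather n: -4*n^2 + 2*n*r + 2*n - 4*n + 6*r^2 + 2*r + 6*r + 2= -4*n^2 + n*(2*r - 2) + 6*r^2 + 8*r + 2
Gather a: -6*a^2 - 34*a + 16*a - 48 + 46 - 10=-6*a^2 - 18*a - 12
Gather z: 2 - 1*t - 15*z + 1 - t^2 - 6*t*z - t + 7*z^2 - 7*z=-t^2 - 2*t + 7*z^2 + z*(-6*t - 22) + 3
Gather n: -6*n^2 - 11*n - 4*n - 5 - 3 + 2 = -6*n^2 - 15*n - 6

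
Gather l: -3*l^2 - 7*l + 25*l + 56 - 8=-3*l^2 + 18*l + 48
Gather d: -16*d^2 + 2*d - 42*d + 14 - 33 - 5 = -16*d^2 - 40*d - 24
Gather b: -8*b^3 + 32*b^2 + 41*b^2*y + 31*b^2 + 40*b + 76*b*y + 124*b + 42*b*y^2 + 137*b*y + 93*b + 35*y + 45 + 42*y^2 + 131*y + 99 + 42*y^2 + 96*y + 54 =-8*b^3 + b^2*(41*y + 63) + b*(42*y^2 + 213*y + 257) + 84*y^2 + 262*y + 198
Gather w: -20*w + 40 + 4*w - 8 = 32 - 16*w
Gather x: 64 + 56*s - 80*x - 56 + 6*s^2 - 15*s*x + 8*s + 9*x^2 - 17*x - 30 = 6*s^2 + 64*s + 9*x^2 + x*(-15*s - 97) - 22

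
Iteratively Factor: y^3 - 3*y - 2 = (y - 2)*(y^2 + 2*y + 1) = (y - 2)*(y + 1)*(y + 1)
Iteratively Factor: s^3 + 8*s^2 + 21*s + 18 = (s + 2)*(s^2 + 6*s + 9) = (s + 2)*(s + 3)*(s + 3)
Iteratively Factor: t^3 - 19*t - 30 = (t + 3)*(t^2 - 3*t - 10) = (t - 5)*(t + 3)*(t + 2)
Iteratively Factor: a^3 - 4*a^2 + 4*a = (a - 2)*(a^2 - 2*a) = (a - 2)^2*(a)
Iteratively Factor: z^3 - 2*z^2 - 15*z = (z + 3)*(z^2 - 5*z) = (z - 5)*(z + 3)*(z)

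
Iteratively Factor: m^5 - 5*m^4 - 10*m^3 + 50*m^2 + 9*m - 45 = (m - 1)*(m^4 - 4*m^3 - 14*m^2 + 36*m + 45) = (m - 1)*(m + 3)*(m^3 - 7*m^2 + 7*m + 15) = (m - 5)*(m - 1)*(m + 3)*(m^2 - 2*m - 3) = (m - 5)*(m - 3)*(m - 1)*(m + 3)*(m + 1)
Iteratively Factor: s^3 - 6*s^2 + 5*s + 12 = (s - 3)*(s^2 - 3*s - 4) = (s - 3)*(s + 1)*(s - 4)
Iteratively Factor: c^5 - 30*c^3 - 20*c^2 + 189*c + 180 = (c - 3)*(c^4 + 3*c^3 - 21*c^2 - 83*c - 60) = (c - 3)*(c + 4)*(c^3 - c^2 - 17*c - 15) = (c - 3)*(c + 1)*(c + 4)*(c^2 - 2*c - 15) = (c - 3)*(c + 1)*(c + 3)*(c + 4)*(c - 5)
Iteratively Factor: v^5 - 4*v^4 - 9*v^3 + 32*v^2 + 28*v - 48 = (v - 1)*(v^4 - 3*v^3 - 12*v^2 + 20*v + 48) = (v - 3)*(v - 1)*(v^3 - 12*v - 16) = (v - 4)*(v - 3)*(v - 1)*(v^2 + 4*v + 4) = (v - 4)*(v - 3)*(v - 1)*(v + 2)*(v + 2)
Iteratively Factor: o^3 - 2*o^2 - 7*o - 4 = (o - 4)*(o^2 + 2*o + 1) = (o - 4)*(o + 1)*(o + 1)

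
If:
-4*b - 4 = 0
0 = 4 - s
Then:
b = -1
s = 4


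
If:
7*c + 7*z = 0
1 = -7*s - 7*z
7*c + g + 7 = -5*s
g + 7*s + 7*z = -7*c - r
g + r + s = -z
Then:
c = 6/49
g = -380/49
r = 387/49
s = -1/49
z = -6/49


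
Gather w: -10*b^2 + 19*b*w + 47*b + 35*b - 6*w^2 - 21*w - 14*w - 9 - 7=-10*b^2 + 82*b - 6*w^2 + w*(19*b - 35) - 16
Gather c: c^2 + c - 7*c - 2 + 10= c^2 - 6*c + 8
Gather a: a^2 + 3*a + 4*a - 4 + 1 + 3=a^2 + 7*a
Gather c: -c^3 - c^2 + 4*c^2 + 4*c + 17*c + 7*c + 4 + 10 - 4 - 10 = -c^3 + 3*c^2 + 28*c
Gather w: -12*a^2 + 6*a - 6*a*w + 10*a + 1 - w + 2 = -12*a^2 + 16*a + w*(-6*a - 1) + 3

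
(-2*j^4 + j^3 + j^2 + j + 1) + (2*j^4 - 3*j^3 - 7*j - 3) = -2*j^3 + j^2 - 6*j - 2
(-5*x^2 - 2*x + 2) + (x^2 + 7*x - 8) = -4*x^2 + 5*x - 6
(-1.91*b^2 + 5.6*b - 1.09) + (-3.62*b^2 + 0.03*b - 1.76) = -5.53*b^2 + 5.63*b - 2.85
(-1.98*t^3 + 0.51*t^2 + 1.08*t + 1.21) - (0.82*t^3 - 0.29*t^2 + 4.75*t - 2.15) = -2.8*t^3 + 0.8*t^2 - 3.67*t + 3.36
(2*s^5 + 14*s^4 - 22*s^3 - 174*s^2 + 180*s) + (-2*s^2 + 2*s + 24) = 2*s^5 + 14*s^4 - 22*s^3 - 176*s^2 + 182*s + 24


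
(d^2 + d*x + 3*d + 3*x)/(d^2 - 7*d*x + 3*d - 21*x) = (-d - x)/(-d + 7*x)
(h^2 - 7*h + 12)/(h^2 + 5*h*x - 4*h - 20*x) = (h - 3)/(h + 5*x)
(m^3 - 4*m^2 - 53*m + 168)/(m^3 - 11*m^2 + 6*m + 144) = (m^2 + 4*m - 21)/(m^2 - 3*m - 18)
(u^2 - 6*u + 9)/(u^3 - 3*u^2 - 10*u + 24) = (u^2 - 6*u + 9)/(u^3 - 3*u^2 - 10*u + 24)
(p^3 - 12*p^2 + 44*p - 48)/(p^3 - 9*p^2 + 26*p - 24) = (p - 6)/(p - 3)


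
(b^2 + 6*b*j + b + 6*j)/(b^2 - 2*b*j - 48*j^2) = (b + 1)/(b - 8*j)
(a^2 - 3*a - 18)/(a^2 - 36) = (a + 3)/(a + 6)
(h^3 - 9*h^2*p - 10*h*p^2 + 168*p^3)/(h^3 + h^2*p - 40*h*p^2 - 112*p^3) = (h - 6*p)/(h + 4*p)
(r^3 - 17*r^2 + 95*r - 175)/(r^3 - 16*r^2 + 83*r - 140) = (r - 5)/(r - 4)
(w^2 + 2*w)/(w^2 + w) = (w + 2)/(w + 1)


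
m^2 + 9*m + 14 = (m + 2)*(m + 7)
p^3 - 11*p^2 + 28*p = p*(p - 7)*(p - 4)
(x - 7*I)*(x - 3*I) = x^2 - 10*I*x - 21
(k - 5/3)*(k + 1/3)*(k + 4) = k^3 + 8*k^2/3 - 53*k/9 - 20/9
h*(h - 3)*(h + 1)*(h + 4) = h^4 + 2*h^3 - 11*h^2 - 12*h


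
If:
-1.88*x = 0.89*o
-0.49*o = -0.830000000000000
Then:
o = 1.69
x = -0.80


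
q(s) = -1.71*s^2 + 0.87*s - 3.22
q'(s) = 0.87 - 3.42*s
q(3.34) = -19.39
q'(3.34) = -10.55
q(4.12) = -28.66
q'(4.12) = -13.22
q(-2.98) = -21.00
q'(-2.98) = 11.06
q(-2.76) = -18.65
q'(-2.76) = 10.31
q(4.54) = -34.52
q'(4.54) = -14.66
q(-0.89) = -5.35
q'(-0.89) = 3.91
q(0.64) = -3.36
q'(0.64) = -1.32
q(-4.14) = -36.13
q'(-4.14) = 15.03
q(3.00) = -16.00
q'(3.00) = -9.39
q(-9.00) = -149.56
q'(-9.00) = 31.65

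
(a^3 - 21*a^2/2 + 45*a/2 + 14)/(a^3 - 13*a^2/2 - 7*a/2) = (a - 4)/a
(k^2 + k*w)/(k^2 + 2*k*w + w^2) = k/(k + w)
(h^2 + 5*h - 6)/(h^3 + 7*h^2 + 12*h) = (h^2 + 5*h - 6)/(h*(h^2 + 7*h + 12))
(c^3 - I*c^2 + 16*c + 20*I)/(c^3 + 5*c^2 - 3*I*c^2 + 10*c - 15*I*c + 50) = (c + 2*I)/(c + 5)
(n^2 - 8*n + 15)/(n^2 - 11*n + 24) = (n - 5)/(n - 8)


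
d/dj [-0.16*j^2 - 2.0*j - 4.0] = -0.32*j - 2.0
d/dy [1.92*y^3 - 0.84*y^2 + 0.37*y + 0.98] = 5.76*y^2 - 1.68*y + 0.37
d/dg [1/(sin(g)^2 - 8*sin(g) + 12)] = 2*(4 - sin(g))*cos(g)/(sin(g)^2 - 8*sin(g) + 12)^2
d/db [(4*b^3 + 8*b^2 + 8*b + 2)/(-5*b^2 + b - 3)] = 2*(-10*b^4 + 4*b^3 + 6*b^2 - 14*b - 13)/(25*b^4 - 10*b^3 + 31*b^2 - 6*b + 9)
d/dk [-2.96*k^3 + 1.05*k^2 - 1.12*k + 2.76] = -8.88*k^2 + 2.1*k - 1.12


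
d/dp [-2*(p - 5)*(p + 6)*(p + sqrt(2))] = -6*p^2 - 4*sqrt(2)*p - 4*p - 2*sqrt(2) + 60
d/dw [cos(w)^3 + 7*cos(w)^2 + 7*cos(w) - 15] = (3*sin(w)^2 - 14*cos(w) - 10)*sin(w)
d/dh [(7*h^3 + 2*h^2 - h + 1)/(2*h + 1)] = (28*h^3 + 25*h^2 + 4*h - 3)/(4*h^2 + 4*h + 1)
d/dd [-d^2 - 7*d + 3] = -2*d - 7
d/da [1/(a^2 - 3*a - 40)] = (3 - 2*a)/(-a^2 + 3*a + 40)^2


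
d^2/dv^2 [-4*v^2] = -8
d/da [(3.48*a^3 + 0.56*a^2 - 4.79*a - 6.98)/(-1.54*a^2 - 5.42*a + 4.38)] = (-5.3592*a^4 - 37.7232*a^3 + 35.3154*a^2 - 16.5928*a - 58.8118)/(2.3716*a^4 + 16.6936*a^3 + 15.886*a^2 - 47.4792*a + 19.1844)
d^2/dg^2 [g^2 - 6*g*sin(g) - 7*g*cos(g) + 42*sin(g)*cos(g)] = 6*g*sin(g) + 7*g*cos(g) + 14*sin(g) - 84*sin(2*g) - 12*cos(g) + 2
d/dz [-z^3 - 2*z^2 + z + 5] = -3*z^2 - 4*z + 1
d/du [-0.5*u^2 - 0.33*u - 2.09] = -1.0*u - 0.33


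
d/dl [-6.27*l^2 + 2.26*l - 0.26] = 2.26 - 12.54*l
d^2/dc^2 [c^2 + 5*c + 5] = 2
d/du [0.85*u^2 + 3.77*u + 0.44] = 1.7*u + 3.77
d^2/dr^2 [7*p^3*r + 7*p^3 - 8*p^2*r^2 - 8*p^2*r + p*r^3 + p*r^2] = 2*p*(-8*p + 3*r + 1)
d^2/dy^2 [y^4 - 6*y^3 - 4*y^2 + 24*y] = 12*y^2 - 36*y - 8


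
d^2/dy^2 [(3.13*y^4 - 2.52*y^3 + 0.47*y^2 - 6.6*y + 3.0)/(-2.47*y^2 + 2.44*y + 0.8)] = (-38.191634*y^6 + 113.183304*y^5 - 74.699328*y^4 + 17.075712*y^3 - 109.91268*y^2 + 196.4088*y - 73.9456)/(15.069223*y^6 - 44.658588*y^5 + 29.474016*y^4 + 14.401856*y^3 - 9.54624*y^2 - 4.6848*y - 0.512)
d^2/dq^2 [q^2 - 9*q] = 2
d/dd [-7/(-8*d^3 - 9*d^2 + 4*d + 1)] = 14*(-12*d^2 - 9*d + 2)/(8*d^3 + 9*d^2 - 4*d - 1)^2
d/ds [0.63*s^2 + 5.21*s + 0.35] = 1.26*s + 5.21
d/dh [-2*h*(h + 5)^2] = 2*(-3*h - 5)*(h + 5)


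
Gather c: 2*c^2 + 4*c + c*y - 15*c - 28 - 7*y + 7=2*c^2 + c*(y - 11) - 7*y - 21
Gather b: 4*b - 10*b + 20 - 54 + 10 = -6*b - 24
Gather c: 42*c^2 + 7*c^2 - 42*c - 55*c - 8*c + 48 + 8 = 49*c^2 - 105*c + 56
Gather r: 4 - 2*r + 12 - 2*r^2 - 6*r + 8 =-2*r^2 - 8*r + 24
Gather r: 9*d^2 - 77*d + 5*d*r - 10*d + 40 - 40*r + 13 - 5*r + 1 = 9*d^2 - 87*d + r*(5*d - 45) + 54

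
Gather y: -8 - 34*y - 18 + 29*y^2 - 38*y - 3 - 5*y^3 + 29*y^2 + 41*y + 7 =-5*y^3 + 58*y^2 - 31*y - 22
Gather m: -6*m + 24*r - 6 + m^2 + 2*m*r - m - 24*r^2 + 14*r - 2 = m^2 + m*(2*r - 7) - 24*r^2 + 38*r - 8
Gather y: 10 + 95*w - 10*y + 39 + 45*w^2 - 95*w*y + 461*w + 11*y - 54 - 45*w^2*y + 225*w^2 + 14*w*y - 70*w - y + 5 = 270*w^2 + 486*w + y*(-45*w^2 - 81*w)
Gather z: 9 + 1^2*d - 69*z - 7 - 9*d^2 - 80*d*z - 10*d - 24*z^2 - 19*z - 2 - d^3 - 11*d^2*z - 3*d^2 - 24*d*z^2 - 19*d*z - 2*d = -d^3 - 12*d^2 - 11*d + z^2*(-24*d - 24) + z*(-11*d^2 - 99*d - 88)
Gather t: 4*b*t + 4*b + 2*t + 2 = 4*b + t*(4*b + 2) + 2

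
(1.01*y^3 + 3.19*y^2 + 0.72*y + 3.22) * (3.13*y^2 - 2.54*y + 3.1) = 3.1613*y^5 + 7.4193*y^4 - 2.718*y^3 + 18.1388*y^2 - 5.9468*y + 9.982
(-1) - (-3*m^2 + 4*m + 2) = 3*m^2 - 4*m - 3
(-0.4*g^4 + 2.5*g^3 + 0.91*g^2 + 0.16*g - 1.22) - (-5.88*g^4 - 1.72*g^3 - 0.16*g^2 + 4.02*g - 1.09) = 5.48*g^4 + 4.22*g^3 + 1.07*g^2 - 3.86*g - 0.13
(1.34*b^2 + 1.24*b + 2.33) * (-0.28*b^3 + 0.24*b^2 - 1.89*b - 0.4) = -0.3752*b^5 - 0.0256*b^4 - 2.8874*b^3 - 2.3204*b^2 - 4.8997*b - 0.932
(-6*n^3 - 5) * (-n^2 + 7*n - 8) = 6*n^5 - 42*n^4 + 48*n^3 + 5*n^2 - 35*n + 40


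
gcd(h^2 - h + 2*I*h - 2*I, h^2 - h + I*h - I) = h - 1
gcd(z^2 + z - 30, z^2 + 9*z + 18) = z + 6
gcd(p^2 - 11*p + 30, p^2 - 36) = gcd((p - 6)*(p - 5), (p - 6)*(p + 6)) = p - 6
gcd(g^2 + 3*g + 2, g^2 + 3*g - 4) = 1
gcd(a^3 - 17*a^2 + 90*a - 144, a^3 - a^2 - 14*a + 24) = a - 3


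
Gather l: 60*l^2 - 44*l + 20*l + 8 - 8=60*l^2 - 24*l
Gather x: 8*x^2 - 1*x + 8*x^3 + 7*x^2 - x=8*x^3 + 15*x^2 - 2*x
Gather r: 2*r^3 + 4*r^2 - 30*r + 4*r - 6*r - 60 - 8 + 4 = 2*r^3 + 4*r^2 - 32*r - 64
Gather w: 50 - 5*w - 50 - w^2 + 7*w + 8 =-w^2 + 2*w + 8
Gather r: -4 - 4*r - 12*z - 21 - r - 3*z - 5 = -5*r - 15*z - 30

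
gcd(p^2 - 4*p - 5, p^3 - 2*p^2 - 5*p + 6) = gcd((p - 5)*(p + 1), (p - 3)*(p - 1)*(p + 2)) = 1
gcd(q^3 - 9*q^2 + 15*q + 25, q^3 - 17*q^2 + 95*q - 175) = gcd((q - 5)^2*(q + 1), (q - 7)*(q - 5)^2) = q^2 - 10*q + 25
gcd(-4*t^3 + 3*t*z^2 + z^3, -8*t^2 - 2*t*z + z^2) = 2*t + z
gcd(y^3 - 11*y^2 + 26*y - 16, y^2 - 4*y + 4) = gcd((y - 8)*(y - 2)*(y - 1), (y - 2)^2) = y - 2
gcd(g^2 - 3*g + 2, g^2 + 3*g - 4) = g - 1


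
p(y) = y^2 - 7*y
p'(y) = 2*y - 7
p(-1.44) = 12.15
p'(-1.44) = -9.88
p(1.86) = -9.56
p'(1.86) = -3.28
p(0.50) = -3.25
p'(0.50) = -6.00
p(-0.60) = 4.56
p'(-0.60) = -8.20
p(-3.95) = 43.25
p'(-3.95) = -14.90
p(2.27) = -10.74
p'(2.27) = -2.46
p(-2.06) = 18.66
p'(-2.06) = -11.12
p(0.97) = -5.85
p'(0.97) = -5.06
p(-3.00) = 30.00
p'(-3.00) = -13.00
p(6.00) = -6.00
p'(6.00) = 5.00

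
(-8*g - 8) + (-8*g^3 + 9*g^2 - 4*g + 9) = -8*g^3 + 9*g^2 - 12*g + 1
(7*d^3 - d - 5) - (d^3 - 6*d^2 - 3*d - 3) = 6*d^3 + 6*d^2 + 2*d - 2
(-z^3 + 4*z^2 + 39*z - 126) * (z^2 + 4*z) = -z^5 + 55*z^3 + 30*z^2 - 504*z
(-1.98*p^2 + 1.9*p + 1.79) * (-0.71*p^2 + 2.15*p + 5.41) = 1.4058*p^4 - 5.606*p^3 - 7.8977*p^2 + 14.1275*p + 9.6839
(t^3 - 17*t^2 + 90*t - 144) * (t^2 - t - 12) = t^5 - 18*t^4 + 95*t^3 - 30*t^2 - 936*t + 1728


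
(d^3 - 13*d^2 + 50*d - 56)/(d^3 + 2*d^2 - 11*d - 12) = (d^3 - 13*d^2 + 50*d - 56)/(d^3 + 2*d^2 - 11*d - 12)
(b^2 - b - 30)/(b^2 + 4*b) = (b^2 - b - 30)/(b*(b + 4))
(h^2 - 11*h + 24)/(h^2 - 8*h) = (h - 3)/h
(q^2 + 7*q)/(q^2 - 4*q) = (q + 7)/(q - 4)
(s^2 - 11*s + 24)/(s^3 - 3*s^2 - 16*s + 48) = (s - 8)/(s^2 - 16)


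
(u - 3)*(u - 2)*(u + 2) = u^3 - 3*u^2 - 4*u + 12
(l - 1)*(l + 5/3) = l^2 + 2*l/3 - 5/3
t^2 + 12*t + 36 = (t + 6)^2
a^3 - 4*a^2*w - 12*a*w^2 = a*(a - 6*w)*(a + 2*w)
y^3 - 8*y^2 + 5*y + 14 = (y - 7)*(y - 2)*(y + 1)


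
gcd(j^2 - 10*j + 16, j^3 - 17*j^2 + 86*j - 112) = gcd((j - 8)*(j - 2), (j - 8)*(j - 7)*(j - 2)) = j^2 - 10*j + 16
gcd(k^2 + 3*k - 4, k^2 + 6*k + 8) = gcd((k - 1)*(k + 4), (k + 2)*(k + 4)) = k + 4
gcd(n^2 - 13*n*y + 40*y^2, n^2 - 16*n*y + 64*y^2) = -n + 8*y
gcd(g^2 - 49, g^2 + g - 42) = g + 7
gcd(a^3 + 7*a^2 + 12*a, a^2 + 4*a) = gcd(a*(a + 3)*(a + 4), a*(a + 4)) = a^2 + 4*a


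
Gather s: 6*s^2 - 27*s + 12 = 6*s^2 - 27*s + 12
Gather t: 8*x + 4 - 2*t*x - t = t*(-2*x - 1) + 8*x + 4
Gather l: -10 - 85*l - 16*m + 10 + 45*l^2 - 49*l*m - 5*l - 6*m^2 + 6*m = 45*l^2 + l*(-49*m - 90) - 6*m^2 - 10*m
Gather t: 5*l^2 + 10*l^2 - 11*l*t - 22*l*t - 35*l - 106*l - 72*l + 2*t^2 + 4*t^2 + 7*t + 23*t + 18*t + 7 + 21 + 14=15*l^2 - 213*l + 6*t^2 + t*(48 - 33*l) + 42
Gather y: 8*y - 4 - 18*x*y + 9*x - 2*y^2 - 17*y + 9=9*x - 2*y^2 + y*(-18*x - 9) + 5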